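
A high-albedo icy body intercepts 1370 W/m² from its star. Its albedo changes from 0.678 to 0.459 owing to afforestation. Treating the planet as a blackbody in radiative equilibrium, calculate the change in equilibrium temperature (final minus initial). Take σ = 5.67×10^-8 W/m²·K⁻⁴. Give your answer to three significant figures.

29.1 K

Before: T₁ = [1370·0.322/(4σ)]^(1/4) = 210.0 K.
Final:   T₂ = [S(1−0.459)/(4σ)]^(1/4) = 239.1 K.
ΔT = T₂ − T₁ = 29.09 K.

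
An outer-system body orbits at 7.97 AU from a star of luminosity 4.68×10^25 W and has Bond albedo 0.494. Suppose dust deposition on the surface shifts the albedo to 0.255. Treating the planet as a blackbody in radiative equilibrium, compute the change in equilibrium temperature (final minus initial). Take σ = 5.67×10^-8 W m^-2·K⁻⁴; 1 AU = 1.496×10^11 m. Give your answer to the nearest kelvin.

5 K

d = 7.97 × 1.496×10^11 m = 1.192×10^12 m.
S = L/(4πd²) = 2.620 W m^-2.
Initial: T₁ = [S(1−0.494)/(4σ)]^(1/4) = 49.17 K.
With α = 0.255, T₂ = 54.16 K.
Change: 54.16 − 49.17 = 4.993 K.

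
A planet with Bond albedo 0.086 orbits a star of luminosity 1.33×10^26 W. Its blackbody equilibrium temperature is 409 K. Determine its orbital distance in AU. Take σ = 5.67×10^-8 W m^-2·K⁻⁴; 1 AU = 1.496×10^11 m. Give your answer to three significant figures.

Required flux: S = 4σT⁴/(1−α) = 6944 W m^-2.
S = L/(4πd²) → d = √(L/4πS) = √(1.33×10^26/(4π·6944)) = 3.904×10^10 m = 0.2610 AU.

0.261 AU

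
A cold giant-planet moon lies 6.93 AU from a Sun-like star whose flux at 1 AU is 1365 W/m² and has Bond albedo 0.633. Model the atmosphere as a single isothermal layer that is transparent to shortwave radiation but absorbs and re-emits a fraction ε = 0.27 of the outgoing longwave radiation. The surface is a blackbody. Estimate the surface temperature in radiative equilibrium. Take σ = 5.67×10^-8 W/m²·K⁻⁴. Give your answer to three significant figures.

85.4 K

Flux at the orbit: S = 1365/(6.93)² = 28.42 W/m².
The planet radiates to space at T_e = [S(1−α)/(4σ)]^(1/4) = 82.35 K.
For a single slab of emissivity ε, T_s⁴ = 2T_e⁴/(2−ε); thus T_s = 82.35·(1.156)^(1/4) = 85.39 K.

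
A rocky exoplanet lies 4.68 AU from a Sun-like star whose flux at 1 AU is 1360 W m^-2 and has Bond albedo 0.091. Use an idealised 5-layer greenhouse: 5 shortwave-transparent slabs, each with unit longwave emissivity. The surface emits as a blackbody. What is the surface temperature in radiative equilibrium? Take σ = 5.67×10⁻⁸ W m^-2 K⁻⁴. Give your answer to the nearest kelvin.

197 K

Irradiance scales as 1/d², so S = 1360 W m^-2 × (1/4.68)² = 62.09 W m^-2.
OLR = S(1−α)/4 = 14.11 W m^-2; the top layer radiates at T_e = 125.6 K.
With N = 5 opaque layers, T_s = (N+1)^(1/4)·T_e = 6^(1/4)·125.6 = 196.6 K.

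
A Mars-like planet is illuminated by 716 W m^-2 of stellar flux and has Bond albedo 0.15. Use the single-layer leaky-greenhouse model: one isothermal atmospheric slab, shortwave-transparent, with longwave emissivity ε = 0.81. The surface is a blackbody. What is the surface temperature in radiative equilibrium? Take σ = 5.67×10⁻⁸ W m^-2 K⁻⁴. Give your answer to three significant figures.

259 K

Effective emission temperature (TOA balance): σT_e⁴ = S(1−α)/4 = 152.2 W m^-2 → T_e = 227.6 K.
For a single slab of emissivity ε, T_s⁴ = 2T_e⁴/(2−ε); thus T_s = 227.6·(1.681)^(1/4) = 259.1 K.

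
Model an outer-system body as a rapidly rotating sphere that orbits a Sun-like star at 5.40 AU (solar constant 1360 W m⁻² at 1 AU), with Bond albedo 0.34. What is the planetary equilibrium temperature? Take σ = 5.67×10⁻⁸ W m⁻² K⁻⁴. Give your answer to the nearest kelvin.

By the inverse-square law, S = 1360/5.40² = 46.64 W m⁻².
The planet absorbs (1−α)S over its disc πR² and re-emits over 4πR², so the mean absorbed flux is (1−0.34)·46.64/4 = 7.695 W m⁻².
Balancing against σT⁴: T = (7.695/5.67×10⁻⁸)^(1/4) = 107.9 K.

108 K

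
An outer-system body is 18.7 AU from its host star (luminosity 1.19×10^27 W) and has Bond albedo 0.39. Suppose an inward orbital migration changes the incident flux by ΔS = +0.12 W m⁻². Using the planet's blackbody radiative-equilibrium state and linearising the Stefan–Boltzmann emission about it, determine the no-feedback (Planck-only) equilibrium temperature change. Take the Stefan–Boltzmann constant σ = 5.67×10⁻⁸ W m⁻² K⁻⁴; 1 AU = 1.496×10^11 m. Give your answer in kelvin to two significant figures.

0.19 K

Orbital distance: d = 18.7 AU = 2.798×10^12 m.
Spreading L over a sphere of radius d: S = 1.19×10^27/(4π·2.80×10^12²) = 12.10 W m⁻².
Unperturbed T_e = [12.10·(1−0.39)/(4σ)]^¼ = 75.53 K.
Only a fraction (1−α) is absorbed and it's spread over 4πR², so ΔF = (1−α)ΔS/4 = 0.01830 W m⁻².
The Planck feedback parameter is 4σT_e³ = 0.09772 W m⁻²/K.
ΔT₀ = ΔF/λ_P = 0.01830/0.09772 = 0.187 K.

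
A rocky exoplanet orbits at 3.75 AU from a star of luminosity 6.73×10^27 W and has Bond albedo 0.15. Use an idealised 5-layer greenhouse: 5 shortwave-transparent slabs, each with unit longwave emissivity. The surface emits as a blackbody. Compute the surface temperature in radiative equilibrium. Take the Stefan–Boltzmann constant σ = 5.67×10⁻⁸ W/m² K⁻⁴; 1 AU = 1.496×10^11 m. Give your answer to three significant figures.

Orbital distance: d = 3.75 AU = 5.610×10^11 m.
Spreading L over a sphere of radius d: S = 6.73×10^27/(4π·5.61×10^11²) = 1702 W/m².
OLR = S(1−α)/4 = 361.6 W/m²; the top layer radiates at T_e = 282.6 K.
With N = 5 opaque layers, T_s = (N+1)^(1/4)·T_e = 6^(1/4)·282.6 = 442.3 K.

442 K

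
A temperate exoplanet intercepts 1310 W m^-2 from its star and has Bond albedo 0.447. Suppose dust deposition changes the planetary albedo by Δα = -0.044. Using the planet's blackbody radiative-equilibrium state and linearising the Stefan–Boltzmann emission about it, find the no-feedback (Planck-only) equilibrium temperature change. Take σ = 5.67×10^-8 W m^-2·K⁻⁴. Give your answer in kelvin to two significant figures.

Unperturbed T_e = [1310·(1−0.447)/(4σ)]^¼ = 237.7 K.
TOA radiative forcing: ΔF = −S·Δα/4 = −1310·(-0.044)/4 = 14.41 W m^-2.
The Planck feedback parameter is 4σT_e³ = 3.047 W m^-2/K.
ΔT₀ = ΔF/λ_P = 14.41/3.047 = 4.73 K.

4.7 K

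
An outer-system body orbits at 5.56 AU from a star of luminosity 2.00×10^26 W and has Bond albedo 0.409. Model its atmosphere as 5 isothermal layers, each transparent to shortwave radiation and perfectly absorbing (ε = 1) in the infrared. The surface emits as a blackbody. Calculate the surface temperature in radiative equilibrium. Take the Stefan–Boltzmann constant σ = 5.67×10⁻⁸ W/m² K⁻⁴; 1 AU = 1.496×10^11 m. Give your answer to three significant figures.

138 kelvin

d = 5.56 × 1.496×10^11 m = 8.318×10^11 m.
Spreading L over a sphere of radius d: S = 2.00×10^26/(4π·8.32×10^11²) = 23.00 W/m².
Top-of-atmosphere balance: σT_e⁴ = S(1−α)/4 = 3.399 W/m² → T_e = 87.99 K.
For an N-layer opaque stack, T_s⁴ = (N+1)T_e⁴, hence T_s = (6)^(1/4)×87.99 K = 137.7 K.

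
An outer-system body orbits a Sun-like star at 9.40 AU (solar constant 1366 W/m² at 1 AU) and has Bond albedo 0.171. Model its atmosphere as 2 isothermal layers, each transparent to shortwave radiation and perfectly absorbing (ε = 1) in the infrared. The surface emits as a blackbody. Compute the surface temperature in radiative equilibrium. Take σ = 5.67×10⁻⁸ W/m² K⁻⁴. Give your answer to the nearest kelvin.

114 K

By the inverse-square law, S = 1366/9.40² = 15.46 W/m².
OLR = S(1−α)/4 = 3.204 W/m²; the top layer radiates at T_e = 86.70 K.
Layer-by-layer balance gives σT_s⁴ = (N+1)σT_e⁴, so T_s = 3^¼·86.70 = 114.1 K.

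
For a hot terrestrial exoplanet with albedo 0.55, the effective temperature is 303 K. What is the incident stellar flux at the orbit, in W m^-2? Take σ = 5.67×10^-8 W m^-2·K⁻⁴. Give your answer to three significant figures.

4250 W m^-2

Invert the energy balance for S: S = 4σT⁴/(1−α).
The emitted flux is σT⁴ = 477.9 W m^-2.
S = 4·477.9/0.45 = 4248 W m^-2.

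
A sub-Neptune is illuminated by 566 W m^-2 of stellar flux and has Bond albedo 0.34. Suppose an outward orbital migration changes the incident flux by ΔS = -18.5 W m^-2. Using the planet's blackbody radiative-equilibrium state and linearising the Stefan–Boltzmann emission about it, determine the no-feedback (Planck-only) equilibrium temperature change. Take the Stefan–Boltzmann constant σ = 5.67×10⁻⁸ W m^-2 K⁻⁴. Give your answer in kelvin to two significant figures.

Reference equilibrium: T_e = [S(1−α)/(4σ)]^(1/4) = 201.5 K.
Only a fraction (1−α) is absorbed and it's spread over 4πR², so ΔF = (1−α)ΔS/4 = -3.052 W m^-2.
The Planck feedback parameter is 4σT_e³ = 1.854 W m^-2/K.
So ΔT₀ = -3.052/1.854 = -1.65 K.

-1.6 K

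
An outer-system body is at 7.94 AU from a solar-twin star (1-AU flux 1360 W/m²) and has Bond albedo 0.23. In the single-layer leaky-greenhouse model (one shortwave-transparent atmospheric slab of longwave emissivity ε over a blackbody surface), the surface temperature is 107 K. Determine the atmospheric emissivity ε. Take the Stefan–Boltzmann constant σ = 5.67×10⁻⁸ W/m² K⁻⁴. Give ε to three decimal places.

0.883

Flux at the orbit: S = 1360/(7.94)² = 21.57 W/m².
Effective temperature: T_e = [S(1−α)/(4σ)]^(1/4) = 92.51 K.
T_s⁴ = T_e⁴·2/(2−ε) → ε = 2 − 2(T_e/T_s)⁴ = 2 − 2·(92.51/107)⁴ = 0.8825.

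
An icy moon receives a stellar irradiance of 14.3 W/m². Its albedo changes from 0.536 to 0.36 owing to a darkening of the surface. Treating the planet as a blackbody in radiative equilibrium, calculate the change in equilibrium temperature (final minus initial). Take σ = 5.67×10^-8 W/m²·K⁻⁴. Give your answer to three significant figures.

With α = 0.536, T₁ = 73.54 K.
After:  T₂ = [14.30·0.64/(4σ)]^(1/4) = 79.70 K.
ΔT = T₂ − T₁ = 6.157 K.

6.16 K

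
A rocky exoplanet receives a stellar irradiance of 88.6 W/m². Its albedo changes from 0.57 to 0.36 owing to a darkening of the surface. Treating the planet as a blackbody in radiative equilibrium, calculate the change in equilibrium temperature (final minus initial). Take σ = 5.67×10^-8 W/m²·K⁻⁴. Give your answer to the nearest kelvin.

With α = 0.57, T₁ = 113.8 K.
With α = 0.36, T₂ = 125.7 K.
ΔT = T₂ − T₁ = 11.90 K.

12 K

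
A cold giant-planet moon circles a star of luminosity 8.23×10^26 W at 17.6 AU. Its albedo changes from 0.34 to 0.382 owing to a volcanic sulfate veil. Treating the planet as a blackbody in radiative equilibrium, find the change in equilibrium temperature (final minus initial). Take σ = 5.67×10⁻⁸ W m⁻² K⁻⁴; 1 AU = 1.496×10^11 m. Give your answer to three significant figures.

d = 17.6 × 1.496×10^11 m = 2.633×10^12 m.
Spreading L over a sphere of radius d: S = 8.23×10^26/(4π·2.63×10^12²) = 9.447 W m⁻².
With α = 0.34, T₁ = 72.41 K.
With α = 0.382, T₂ = 71.23 K.
ΔT = T₂ − T₁ = -1.181 K.

-1.18 kelvin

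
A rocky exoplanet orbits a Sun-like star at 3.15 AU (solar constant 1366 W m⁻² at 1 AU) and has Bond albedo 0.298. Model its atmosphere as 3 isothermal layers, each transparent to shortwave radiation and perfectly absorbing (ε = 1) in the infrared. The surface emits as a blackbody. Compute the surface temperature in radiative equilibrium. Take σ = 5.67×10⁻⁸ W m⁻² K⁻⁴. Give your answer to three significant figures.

203 kelvin

By the inverse-square law, S = 1366/3.15² = 137.7 W m⁻².
Top-of-atmosphere balance: σT_e⁴ = S(1−α)/4 = 24.16 W m⁻² → T_e = 143.7 K.
With N = 3 opaque layers, T_s = (N+1)^(1/4)·T_e = 4^(1/4)·143.7 = 203.2 K.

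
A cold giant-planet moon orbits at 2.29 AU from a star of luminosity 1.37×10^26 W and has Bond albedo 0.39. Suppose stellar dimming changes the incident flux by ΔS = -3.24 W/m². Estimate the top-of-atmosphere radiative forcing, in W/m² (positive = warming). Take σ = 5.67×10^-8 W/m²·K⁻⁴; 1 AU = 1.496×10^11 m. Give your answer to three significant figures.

-0.494 W/m²

Orbital distance: d = 2.29 AU = 3.426×10^11 m.
S = L/(4πd²) = 92.89 W/m².
TOA radiative forcing: ΔF = (1−α)ΔS/4 = 0.61·(-3.24)/4 = -0.4941 W/m².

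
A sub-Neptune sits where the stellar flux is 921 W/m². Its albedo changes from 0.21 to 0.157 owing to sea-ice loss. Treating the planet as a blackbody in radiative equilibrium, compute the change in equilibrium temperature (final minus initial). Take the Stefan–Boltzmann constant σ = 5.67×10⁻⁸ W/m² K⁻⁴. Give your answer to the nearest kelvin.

Before: T₁ = [921.0·0.79/(4σ)]^(1/4) = 238.0 K.
With α = 0.157, T₂ = 241.9 K.
ΔT = T₂ − T₁ = 3.895 K.

4 K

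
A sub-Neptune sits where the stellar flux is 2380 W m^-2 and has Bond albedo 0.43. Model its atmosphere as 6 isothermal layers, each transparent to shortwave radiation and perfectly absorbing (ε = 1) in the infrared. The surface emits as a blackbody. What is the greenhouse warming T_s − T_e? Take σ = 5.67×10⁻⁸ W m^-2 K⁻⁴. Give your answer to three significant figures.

The effective emission temperature is T_e = [S(1−α)/(4σ)]^¼ = 278.1 K.
T_s = (N+1)^(1/4)·T_e = 452.4 K.
So the greenhouse effect raises the surface by 452.4 − 278.1 = 174.3 K.

174 kelvin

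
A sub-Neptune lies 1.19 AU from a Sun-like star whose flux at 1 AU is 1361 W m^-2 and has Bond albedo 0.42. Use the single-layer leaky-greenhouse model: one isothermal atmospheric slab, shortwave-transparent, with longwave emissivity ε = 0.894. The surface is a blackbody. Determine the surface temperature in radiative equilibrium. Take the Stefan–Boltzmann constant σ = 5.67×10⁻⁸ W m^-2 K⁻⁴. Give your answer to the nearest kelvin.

Flux at the orbit: S = 1361/(1.19)² = 961.1 W m^-2.
The planet radiates to space at T_e = [S(1−α)/(4σ)]^(1/4) = 222.7 K.
The surface balance (absorbed SW + ε·downward IR = σT_s⁴) with T_a⁴ = T_s⁴/2 reduces to T_s = T_e·[2/(2−ε)]^¼ = 258.2 K.

258 kelvin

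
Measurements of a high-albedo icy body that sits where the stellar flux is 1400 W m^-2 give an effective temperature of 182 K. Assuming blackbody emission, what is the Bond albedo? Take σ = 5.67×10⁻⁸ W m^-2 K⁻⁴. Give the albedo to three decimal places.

Rearranging the radiative balance, α = 1 − 4σT⁴/S.
σT⁴ = 62.21 W m^-2, so 4σT⁴ = 248.8 W m^-2.
Hence α = 1 − 248.8/1400 = 0.8223.

0.822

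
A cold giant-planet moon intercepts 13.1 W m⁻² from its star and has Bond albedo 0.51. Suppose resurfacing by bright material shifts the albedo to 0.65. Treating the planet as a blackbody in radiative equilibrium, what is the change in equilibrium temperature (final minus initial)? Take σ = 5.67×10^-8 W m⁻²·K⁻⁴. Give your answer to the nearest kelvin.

-6 K

Initial: T₁ = [S(1−0.51)/(4σ)]^(1/4) = 72.94 K.
With α = 0.65, T₂ = 67.05 K.
Change: 67.05 − 72.94 = -5.884 K.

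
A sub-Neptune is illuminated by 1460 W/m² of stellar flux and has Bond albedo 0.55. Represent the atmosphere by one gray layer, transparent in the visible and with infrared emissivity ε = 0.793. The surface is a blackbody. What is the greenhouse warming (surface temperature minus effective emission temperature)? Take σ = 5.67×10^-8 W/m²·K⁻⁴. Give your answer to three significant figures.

Effective emission temperature (TOA balance): σT_e⁴ = S(1−α)/4 = 164.2 W/m² → T_e = 232.0 K.
Surface balance with a leaky layer gives σT_s⁴ = σT_e⁴·2/(2−ε), so T_s = T_e·[2/(2−0.793)]^(1/4) = 263.2 K.
T_s − T_e = 263.2 − 232.0 = 31.22 K.

31.2 K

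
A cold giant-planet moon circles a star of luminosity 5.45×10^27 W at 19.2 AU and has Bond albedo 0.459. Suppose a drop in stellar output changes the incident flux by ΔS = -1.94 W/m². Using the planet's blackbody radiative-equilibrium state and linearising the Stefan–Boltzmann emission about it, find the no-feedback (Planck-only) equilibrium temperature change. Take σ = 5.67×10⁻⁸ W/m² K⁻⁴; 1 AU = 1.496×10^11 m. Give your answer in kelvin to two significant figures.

-0.98 kelvin

Orbital distance: d = 19.2 AU = 2.872×10^12 m.
Spreading L over a sphere of radius d: S = 5.45×10^27/(4π·2.87×10^12²) = 52.57 W/m².
Reference equilibrium: T_e = [S(1−α)/(4σ)]^(1/4) = 105.8 K.
ΔF = Δ[S(1−α)]/4 = (1−0.459)·-1.94/4 = -0.2624 W/m².
The Planck feedback parameter is 4σT_e³ = 0.2688 W/m²/K.
ΔT₀ = ΔF/λ_P = -0.2624/0.2688 = -0.976 K.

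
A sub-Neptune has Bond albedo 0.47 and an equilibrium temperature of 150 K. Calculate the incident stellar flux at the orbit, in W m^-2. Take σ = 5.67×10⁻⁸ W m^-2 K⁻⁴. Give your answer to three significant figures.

217 W m^-2

Invert the energy balance for S: S = 4σT⁴/(1−α).
The emitted flux is σT⁴ = 28.70 W m^-2.
So S = 4×28.70/(1−0.47) = 216.6 W m^-2.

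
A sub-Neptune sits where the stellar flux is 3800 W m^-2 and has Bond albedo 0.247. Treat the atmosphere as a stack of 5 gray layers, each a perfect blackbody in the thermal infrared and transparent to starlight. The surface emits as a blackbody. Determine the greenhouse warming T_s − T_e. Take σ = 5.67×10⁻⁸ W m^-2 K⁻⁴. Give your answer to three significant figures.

189 K

Top-of-atmosphere balance: σT_e⁴ = S(1−α)/4 = 715.4 W m^-2 → T_e = 335.1 K.
T_s = (N+1)^(1/4)·T_e = 524.5 K.
So the greenhouse effect raises the surface by 524.5 − 335.1 = 189.4 K.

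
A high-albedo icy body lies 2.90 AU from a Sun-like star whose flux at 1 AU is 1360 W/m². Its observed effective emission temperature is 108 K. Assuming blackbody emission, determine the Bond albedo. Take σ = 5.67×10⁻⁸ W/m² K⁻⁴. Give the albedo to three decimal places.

0.809

By the inverse-square law, S = 1360/2.90² = 161.7 W/m².
From σT⁴ = S(1−α)/4 we invert for α: 1−α = 4σT⁴/S.
4σT⁴ = 4·5.67×10⁻⁸·(108)⁴ = 30.86 W/m².
1−α = 30.86/161.7 = 0.1908, so α = 0.8092.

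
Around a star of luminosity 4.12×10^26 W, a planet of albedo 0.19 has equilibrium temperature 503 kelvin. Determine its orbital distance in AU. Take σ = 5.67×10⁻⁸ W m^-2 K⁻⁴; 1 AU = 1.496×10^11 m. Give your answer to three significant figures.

0.286 AU

The flux needed for this T is 4σT⁴/(1−0.19) = 17920 W m^-2.
Then d = [L/(4πS)]^(1/2) = 4.277×10^10 m, i.e. 0.2859 AU.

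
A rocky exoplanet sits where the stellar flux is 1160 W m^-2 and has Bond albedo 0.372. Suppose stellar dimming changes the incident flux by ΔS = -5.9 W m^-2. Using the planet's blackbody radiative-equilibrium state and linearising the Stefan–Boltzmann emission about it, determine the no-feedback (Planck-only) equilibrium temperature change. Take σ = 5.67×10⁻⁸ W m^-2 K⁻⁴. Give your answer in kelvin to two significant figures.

The baseline emission temperature is T_e = 238.1 K.
ΔF = Δ[S(1−α)]/4 = (1−0.372)·-5.9/4 = -0.9263 W m^-2.
Planck response: λ_P = 4σT_e³ = 4·5.67×10⁻⁸·(238.1)³ = 3.060 W m^-2/K.
ΔT₀ = ΔF/λ_P = -0.9263/3.060 = -0.303 K.

-0.30 K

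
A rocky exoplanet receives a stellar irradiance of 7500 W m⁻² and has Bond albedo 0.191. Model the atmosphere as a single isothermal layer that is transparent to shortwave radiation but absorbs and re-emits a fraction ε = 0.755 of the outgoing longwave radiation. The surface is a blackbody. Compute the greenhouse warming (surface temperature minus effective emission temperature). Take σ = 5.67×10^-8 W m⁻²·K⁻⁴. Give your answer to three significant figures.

50.9 kelvin

At the top of the atmosphere, σT_e⁴ = S(1−α)/4 = 1517 W m⁻², giving T_e = 404.4 K.
Surface balance with a leaky layer gives σT_s⁴ = σT_e⁴·2/(2−ε), so T_s = T_e·[2/(2−0.755)]^(1/4) = 455.3 K.
Greenhouse warming: T_s − T_e = 50.88 K.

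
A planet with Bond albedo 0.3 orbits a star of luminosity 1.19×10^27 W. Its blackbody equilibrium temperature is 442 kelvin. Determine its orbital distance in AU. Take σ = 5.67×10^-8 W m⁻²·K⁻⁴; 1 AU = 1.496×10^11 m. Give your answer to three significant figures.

The flux needed for this T is 4σT⁴/(1−0.3) = 12370 W m⁻².
Then d = [L/(4πS)]^(1/2) = 8.751×10^10 m, i.e. 0.5850 AU.

0.585 AU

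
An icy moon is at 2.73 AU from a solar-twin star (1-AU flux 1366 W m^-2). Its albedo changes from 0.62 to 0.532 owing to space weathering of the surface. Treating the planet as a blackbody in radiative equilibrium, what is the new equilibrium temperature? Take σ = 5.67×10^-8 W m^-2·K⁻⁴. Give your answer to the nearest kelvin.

By the inverse-square law, S = 1366/2.73² = 183.3 W m^-2.
T₂ = [S(1−α₂)/(4σ)]^(1/4) = [183.3·0.468/(4σ)]^(1/4) = 139.5 K.

139 K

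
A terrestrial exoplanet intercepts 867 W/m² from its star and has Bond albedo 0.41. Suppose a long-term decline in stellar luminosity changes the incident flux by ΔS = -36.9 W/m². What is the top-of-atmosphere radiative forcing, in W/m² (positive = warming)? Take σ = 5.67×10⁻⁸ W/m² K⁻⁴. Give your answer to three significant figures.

-5.44 W/m²

Only a fraction (1−α) is absorbed and it's spread over 4πR², so ΔF = (1−α)ΔS/4 = -5.443 W/m².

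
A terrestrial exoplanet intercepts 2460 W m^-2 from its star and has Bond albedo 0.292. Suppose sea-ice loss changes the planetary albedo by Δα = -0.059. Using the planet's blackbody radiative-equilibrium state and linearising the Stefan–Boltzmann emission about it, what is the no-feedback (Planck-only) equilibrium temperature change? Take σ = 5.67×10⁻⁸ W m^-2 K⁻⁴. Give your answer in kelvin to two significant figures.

Reference equilibrium: T_e = [S(1−α)/(4σ)]^(1/4) = 296.0 K.
ΔF = −(S/4)Δα = −(2460/4)×(-0.059) = 36.28 W m^-2.
Planck response: λ_P = 4σT_e³ = 4·5.67×10⁻⁸·(296.0)³ = 5.884 W m^-2/K.
ΔT₀ = ΔF/λ_P = 36.28/5.884 = 6.17 K.

6.2 kelvin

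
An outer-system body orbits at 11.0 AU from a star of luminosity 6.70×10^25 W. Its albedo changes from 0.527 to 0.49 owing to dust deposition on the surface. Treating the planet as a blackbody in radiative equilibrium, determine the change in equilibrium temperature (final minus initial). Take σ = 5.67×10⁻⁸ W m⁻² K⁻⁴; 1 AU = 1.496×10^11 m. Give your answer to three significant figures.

Orbital distance: d = 11.0 AU = 1.646×10^12 m.
Spreading L over a sphere of radius d: S = 6.70×10^25/(4π·1.65×10^12²) = 1.969 W m⁻².
Before: T₁ = [1.969·0.473/(4σ)]^(1/4) = 45.02 K.
After:  T₂ = [1.969·0.51/(4σ)]^(1/4) = 45.87 K.
ΔT = T₂ − T₁ = 0.8556 K.

0.856 kelvin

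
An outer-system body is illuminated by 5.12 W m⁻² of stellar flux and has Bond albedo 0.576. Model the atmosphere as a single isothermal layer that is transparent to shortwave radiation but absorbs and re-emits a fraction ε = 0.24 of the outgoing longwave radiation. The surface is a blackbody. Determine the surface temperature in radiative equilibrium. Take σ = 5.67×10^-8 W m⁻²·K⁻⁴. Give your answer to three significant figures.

57.4 K

The planet radiates to space at T_e = [S(1−α)/(4σ)]^(1/4) = 55.62 K.
For a single slab of emissivity ε, T_s⁴ = 2T_e⁴/(2−ε); thus T_s = 55.62·(1.136)^(1/4) = 57.43 K.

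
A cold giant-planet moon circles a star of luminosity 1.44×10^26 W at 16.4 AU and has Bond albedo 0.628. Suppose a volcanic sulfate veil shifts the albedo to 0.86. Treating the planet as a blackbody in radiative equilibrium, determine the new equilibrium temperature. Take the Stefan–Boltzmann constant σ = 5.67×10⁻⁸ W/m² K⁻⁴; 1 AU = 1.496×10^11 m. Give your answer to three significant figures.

Orbital distance: d = 16.4 AU = 2.453×10^12 m.
Flux at the orbit: S = L/(4πd²) = 1.44×10^26/(4π·(2.45×10^12)²) = 1.904 W/m².
With the new albedo, S(1−α₂)/4 = 0.06663 W/m², so T₂ = 32.92 K.

32.9 K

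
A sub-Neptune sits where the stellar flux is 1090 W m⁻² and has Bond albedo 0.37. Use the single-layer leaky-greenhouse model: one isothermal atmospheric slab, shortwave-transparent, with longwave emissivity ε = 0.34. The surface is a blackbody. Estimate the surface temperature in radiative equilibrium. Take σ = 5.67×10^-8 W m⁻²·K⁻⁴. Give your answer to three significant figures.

Effective emission temperature (TOA balance): σT_e⁴ = S(1−α)/4 = 171.7 W m⁻² → T_e = 234.6 K.
For a single slab of emissivity ε, T_s⁴ = 2T_e⁴/(2−ε); thus T_s = 234.6·(1.205)^(1/4) = 245.8 K.

246 K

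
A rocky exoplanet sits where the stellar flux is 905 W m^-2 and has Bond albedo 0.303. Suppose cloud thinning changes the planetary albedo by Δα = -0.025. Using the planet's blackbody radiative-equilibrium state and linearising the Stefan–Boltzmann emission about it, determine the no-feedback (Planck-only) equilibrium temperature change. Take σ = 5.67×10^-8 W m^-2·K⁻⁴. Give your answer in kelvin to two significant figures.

Reference equilibrium: T_e = [S(1−α)/(4σ)]^(1/4) = 229.6 K.
The change in absorbed flux is Δ[S(1−α)/4] = −SΔα/4 = 5.656 W m^-2.
The Planck feedback parameter is 4σT_e³ = 2.747 W m^-2/K.
Hence the no-feedback warming is ΔF/(4σT_e³) = 2.06 K.

2.1 kelvin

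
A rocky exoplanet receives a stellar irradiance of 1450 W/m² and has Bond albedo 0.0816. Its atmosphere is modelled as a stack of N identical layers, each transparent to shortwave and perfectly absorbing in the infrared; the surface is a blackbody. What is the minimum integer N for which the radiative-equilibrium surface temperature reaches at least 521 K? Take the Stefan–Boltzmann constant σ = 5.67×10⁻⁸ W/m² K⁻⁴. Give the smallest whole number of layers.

12

Top-of-atmosphere balance: σT_e⁴ = S(1−α)/4 = 332.9 W/m² → T_e = 276.8 K.
Need (N+1)T_e⁴ ≥ T_s⁴, i.e. N+1 ≥ (521/276.8)⁴ = 12.549.
Rounding up, N = 12.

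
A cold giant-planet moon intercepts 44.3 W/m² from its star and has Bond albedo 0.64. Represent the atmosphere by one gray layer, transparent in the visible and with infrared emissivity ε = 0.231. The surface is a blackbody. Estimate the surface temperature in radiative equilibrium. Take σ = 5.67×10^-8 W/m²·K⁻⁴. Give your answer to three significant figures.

94.4 kelvin

Effective emission temperature (TOA balance): σT_e⁴ = S(1−α)/4 = 3.987 W/m² → T_e = 91.57 K.
The surface balance (absorbed SW + ε·downward IR = σT_s⁴) with T_a⁴ = T_s⁴/2 reduces to T_s = T_e·[2/(2−ε)]^¼ = 94.43 K.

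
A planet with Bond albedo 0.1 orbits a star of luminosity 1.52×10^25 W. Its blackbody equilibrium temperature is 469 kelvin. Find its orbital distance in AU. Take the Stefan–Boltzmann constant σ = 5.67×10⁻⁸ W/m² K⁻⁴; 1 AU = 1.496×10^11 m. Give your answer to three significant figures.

0.0666 AU

Energy balance gives S = 4σT⁴/(1−α) = 12190 W/m².
S = L/(4πd²) → d = √(L/4πS) = √(1.52×10^25/(4π·12190)) = 9.960×10^9 m = 0.06658 AU.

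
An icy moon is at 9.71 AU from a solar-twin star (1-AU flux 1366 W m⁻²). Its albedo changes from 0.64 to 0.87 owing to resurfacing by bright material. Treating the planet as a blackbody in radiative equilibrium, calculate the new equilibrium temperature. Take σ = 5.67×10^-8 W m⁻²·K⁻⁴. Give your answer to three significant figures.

53.7 K

Flux at the orbit: S = 1366/(9.71)² = 14.49 W m⁻².
With the new albedo, S(1−α₂)/4 = 0.4709 W m⁻², so T₂ = 53.68 K.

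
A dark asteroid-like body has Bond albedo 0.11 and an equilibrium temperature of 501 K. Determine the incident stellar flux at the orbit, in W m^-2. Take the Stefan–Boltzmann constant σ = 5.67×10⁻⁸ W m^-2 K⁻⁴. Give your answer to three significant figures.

16100 W m^-2

Invert the energy balance for S: S = 4σT⁴/(1−α).
The emitted flux is σT⁴ = 3572 W m^-2.
S = 4·3572/0.89 = 16050 W m^-2.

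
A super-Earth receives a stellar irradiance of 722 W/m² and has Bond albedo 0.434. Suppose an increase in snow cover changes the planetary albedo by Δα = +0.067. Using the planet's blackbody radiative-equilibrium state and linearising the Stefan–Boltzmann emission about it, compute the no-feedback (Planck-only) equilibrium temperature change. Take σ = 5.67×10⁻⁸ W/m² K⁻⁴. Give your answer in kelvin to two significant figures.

-6.1 kelvin

Reference equilibrium: T_e = [S(1−α)/(4σ)]^(1/4) = 206.0 K.
The change in absorbed flux is Δ[S(1−α)/4] = −SΔα/4 = -12.09 W/m².
Planck response: λ_P = 4σT_e³ = 4·5.67×10⁻⁸·(206.0)³ = 1.983 W/m²/K.
Hence the no-feedback warming is ΔF/(4σT_e³) = -6.10 K.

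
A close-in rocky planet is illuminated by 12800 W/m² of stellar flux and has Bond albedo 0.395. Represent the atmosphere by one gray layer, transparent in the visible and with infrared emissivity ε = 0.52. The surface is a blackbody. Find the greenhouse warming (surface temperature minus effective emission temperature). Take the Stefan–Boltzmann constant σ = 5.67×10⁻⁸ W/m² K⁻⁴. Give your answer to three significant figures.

33.6 K

At the top of the atmosphere, σT_e⁴ = S(1−α)/4 = 1936 W/m², giving T_e = 429.9 K.
The surface balance (absorbed SW + ε·downward IR = σT_s⁴) with T_a⁴ = T_s⁴/2 reduces to T_s = T_e·[2/(2−ε)]^¼ = 463.5 K.
Greenhouse warming: T_s − T_e = 33.61 K.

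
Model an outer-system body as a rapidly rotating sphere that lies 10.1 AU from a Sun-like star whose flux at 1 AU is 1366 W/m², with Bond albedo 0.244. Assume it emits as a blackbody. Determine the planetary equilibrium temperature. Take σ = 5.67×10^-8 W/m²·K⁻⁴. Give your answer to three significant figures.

81.7 K

Irradiance scales as 1/d², so S = 1366 W/m² × (1/10.1)² = 13.39 W/m².
Absorbed flux (global mean): S(1−α)/4 = 13.39·0.756/4 = 2.531 W/m².
In equilibrium σT⁴ equals this, so T = 81.74 K.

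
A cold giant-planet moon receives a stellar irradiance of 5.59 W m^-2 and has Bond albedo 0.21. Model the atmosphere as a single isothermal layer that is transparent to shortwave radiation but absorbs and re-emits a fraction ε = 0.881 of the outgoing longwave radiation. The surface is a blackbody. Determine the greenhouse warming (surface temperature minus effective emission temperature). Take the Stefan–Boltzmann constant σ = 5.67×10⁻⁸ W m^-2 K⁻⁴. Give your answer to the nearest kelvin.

10 K

At the top of the atmosphere, σT_e⁴ = S(1−α)/4 = 1.104 W m^-2, giving T_e = 66.43 K.
For a single slab of emissivity ε, T_s⁴ = 2T_e⁴/(2−ε); thus T_s = 66.43·(1.787)^(1/4) = 76.81 K.
The atmosphere warms the surface by 10.38 K.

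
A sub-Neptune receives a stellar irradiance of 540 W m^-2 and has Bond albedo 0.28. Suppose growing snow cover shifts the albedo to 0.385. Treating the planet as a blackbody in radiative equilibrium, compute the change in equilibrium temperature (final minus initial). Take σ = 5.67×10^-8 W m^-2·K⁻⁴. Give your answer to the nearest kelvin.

Initial: T₁ = [S(1−0.28)/(4σ)]^(1/4) = 203.5 K.
With α = 0.385, T₂ = 195.6 K.
Change: 195.6 − 203.5 = -7.863 K.

-8 kelvin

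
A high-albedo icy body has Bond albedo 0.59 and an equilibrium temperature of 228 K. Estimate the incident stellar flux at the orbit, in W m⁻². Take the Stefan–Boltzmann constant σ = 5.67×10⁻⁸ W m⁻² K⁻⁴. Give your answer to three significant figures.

From S(1−α)/4 = σT⁴: S = 4σT⁴/(1−α).
σT⁴ = 5.67×10⁻⁸·(228)⁴ = 153.2 W m⁻².
So S = 4×153.2/(1−0.59) = 1495 W m⁻².

1490 W m⁻²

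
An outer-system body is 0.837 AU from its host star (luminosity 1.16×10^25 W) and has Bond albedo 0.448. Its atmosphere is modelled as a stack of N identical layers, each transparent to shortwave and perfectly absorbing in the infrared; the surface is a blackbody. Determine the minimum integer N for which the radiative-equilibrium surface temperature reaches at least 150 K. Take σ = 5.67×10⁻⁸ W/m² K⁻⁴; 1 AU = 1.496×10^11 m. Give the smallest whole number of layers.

3

d = 0.837 × 1.496×10^11 m = 1.252×10^11 m.
Spreading L over a sphere of radius d: S = 1.16×10^25/(4π·1.25×10^11²) = 58.88 W/m².
The effective emission temperature is T_e = [S(1−α)/(4σ)]^¼ = 109.4 K.
Since T_s⁴ = (N+1)T_e⁴, we need N ≥ (T_s/T_e)⁴ − 1 = 2.533.
Rounding up, N = 3.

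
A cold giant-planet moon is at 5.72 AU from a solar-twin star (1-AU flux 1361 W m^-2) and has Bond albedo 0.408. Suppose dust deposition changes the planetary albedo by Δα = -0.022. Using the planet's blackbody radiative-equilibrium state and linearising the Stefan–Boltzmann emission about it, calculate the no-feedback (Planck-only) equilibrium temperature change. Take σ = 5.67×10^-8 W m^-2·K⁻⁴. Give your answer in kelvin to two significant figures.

0.95 kelvin

Irradiance scales as 1/d², so S = 1361 W m^-2 × (1/5.72)² = 41.60 W m^-2.
The baseline emission temperature is T_e = 102.1 K.
ΔF = −(S/4)Δα = −(41.60/4)×(-0.022) = 0.2288 W m^-2.
Planck response: λ_P = 4σT_e³ = 4·5.67×10⁻⁸·(102.1)³ = 0.2412 W m^-2/K.
So ΔT₀ = 0.2288/0.2412 = 0.948 K.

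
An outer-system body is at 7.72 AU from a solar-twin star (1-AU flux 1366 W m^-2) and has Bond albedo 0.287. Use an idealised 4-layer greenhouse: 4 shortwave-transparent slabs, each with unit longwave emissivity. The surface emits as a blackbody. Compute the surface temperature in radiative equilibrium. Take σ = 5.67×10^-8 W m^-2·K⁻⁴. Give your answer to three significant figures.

138 K

Irradiance scales as 1/d², so S = 1366 W m^-2 × (1/7.72)² = 22.92 W m^-2.
Top-of-atmosphere balance: σT_e⁴ = S(1−α)/4 = 4.086 W m^-2 → T_e = 92.13 K.
For an N-layer opaque stack, T_s⁴ = (N+1)T_e⁴, hence T_s = (5)^(1/4)×92.13 K = 137.8 K.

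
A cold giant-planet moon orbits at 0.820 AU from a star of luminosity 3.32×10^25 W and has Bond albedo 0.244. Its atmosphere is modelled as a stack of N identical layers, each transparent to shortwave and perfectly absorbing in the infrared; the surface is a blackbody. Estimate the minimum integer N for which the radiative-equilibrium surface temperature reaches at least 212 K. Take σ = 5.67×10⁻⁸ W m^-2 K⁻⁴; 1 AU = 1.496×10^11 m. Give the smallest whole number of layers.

3

Orbital distance: d = 0.820 AU = 1.227×10^11 m.
Spreading L over a sphere of radius d: S = 3.32×10^25/(4π·1.23×10^11²) = 175.6 W m^-2.
OLR = S(1−α)/4 = 33.18 W m^-2; the top layer radiates at T_e = 155.5 K.
Since T_s⁴ = (N+1)T_e⁴, we need N ≥ (T_s/T_e)⁴ − 1 = 2.452.
Rounding up, N = 3.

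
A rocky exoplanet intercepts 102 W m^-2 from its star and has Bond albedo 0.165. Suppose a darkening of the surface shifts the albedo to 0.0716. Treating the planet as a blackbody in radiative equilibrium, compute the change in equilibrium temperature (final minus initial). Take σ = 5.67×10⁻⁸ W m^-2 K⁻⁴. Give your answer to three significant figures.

Before: T₁ = [102.0·0.835/(4σ)]^(1/4) = 139.2 K.
After:  T₂ = [102.0·0.928/(4σ)]^(1/4) = 142.9 K.
ΔT = T₂ − T₁ = 3.739 K.

3.74 kelvin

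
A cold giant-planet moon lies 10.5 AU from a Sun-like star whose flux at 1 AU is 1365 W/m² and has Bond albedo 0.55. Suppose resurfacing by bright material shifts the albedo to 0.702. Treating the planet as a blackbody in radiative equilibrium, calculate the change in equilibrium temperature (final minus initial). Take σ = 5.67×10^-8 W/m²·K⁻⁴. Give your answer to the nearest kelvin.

Flux at the orbit: S = 1365/(10.5)² = 12.38 W/m².
Before: T₁ = [12.38·0.45/(4σ)]^(1/4) = 70.40 K.
After:  T₂ = [12.38·0.298/(4σ)]^(1/4) = 63.51 K.
Change: 63.51 − 70.40 = -6.893 K.

-7 K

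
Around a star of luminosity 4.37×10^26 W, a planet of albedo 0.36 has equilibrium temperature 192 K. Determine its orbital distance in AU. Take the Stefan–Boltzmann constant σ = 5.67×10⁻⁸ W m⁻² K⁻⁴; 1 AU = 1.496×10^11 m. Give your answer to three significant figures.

Energy balance gives S = 4σT⁴/(1−α) = 481.6 W m⁻².
From L = 4πd²S, d = √(4.37×10^26/(4π·481.6)) = 2.687×10^11 m = 1.796 AU.

1.80 AU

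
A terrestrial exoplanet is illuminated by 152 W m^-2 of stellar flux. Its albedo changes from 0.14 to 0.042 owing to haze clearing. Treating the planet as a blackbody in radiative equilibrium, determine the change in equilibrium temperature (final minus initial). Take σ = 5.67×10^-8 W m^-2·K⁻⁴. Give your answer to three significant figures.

4.24 K

Before: T₁ = [152.0·0.86/(4σ)]^(1/4) = 154.9 K.
After:  T₂ = [152.0·0.958/(4σ)]^(1/4) = 159.2 K.
Change: 159.2 − 154.9 = 4.237 K.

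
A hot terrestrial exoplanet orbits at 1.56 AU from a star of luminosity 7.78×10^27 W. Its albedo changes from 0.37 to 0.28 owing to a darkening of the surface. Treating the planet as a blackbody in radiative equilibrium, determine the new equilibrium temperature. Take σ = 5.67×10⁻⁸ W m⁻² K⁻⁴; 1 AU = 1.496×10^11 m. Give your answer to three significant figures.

436 K

Orbital distance: d = 1.56 AU = 2.334×10^11 m.
S = L/(4πd²) = 11370 W m⁻².
With the new albedo, S(1−α₂)/4 = 2046 W m⁻², so T₂ = 435.8 K.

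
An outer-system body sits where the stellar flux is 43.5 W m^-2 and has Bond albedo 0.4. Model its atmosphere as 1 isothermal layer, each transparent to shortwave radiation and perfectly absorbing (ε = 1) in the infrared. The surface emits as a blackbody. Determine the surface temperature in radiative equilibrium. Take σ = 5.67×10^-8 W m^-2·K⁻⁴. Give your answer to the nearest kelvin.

123 kelvin

Top-of-atmosphere balance: σT_e⁴ = S(1−α)/4 = 6.525 W m^-2 → T_e = 103.6 K.
For an N-layer opaque stack, T_s⁴ = (N+1)T_e⁴, hence T_s = (2)^(1/4)×103.6 K = 123.2 K.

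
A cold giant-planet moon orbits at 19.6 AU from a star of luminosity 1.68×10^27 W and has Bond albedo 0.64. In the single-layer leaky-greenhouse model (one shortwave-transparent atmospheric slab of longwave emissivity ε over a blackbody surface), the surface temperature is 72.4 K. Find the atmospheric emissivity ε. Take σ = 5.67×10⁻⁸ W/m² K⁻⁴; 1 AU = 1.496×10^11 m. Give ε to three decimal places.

Orbital distance: d = 19.6 AU = 2.932×10^12 m.
Flux at the orbit: S = L/(4πd²) = 1.68×10^27/(4π·(2.93×10^12)²) = 15.55 W/m².
Effective temperature: T_e = [S(1−α)/(4σ)]^(1/4) = 70.48 K.
T_s⁴ = T_e⁴·2/(2−ε) → ε = 2 − 2(T_e/T_s)⁴ = 2 − 2·(70.48/72.4)⁴ = 0.2034.

0.203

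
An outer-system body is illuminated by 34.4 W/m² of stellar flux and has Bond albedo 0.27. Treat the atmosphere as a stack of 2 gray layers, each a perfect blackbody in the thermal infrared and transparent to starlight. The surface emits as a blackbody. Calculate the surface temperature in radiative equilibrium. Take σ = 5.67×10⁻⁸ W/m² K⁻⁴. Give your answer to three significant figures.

OLR = S(1−α)/4 = 6.278 W/m²; the top layer radiates at T_e = 102.6 K.
Layer-by-layer balance gives σT_s⁴ = (N+1)σT_e⁴, so T_s = 3^¼·102.6 = 135.0 K.

135 K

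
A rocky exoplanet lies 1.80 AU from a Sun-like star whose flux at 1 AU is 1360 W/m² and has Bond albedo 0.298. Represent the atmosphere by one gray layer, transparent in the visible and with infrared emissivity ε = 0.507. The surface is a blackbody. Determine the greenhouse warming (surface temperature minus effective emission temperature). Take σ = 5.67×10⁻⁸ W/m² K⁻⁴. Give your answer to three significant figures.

By the inverse-square law, S = 1360/1.80² = 419.8 W/m².
The planet radiates to space at T_e = [S(1−α)/(4σ)]^(1/4) = 189.9 K.
The surface balance (absorbed SW + ε·downward IR = σT_s⁴) with T_a⁴ = T_s⁴/2 reduces to T_s = T_e·[2/(2−ε)]^¼ = 204.3 K.
Greenhouse warming: T_s − T_e = 14.40 K.

14.4 K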